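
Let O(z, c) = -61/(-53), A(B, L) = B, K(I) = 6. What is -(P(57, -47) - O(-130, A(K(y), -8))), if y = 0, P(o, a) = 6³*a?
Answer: 538117/53 ≈ 10153.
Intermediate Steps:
P(o, a) = 216*a
O(z, c) = 61/53 (O(z, c) = -61*(-1/53) = 61/53)
-(P(57, -47) - O(-130, A(K(y), -8))) = -(216*(-47) - 1*61/53) = -(-10152 - 61/53) = -1*(-538117/53) = 538117/53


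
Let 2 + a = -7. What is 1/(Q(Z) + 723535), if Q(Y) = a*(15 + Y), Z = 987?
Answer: 1/714517 ≈ 1.3995e-6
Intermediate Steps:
a = -9 (a = -2 - 7 = -9)
Q(Y) = -135 - 9*Y (Q(Y) = -9*(15 + Y) = -135 - 9*Y)
1/(Q(Z) + 723535) = 1/((-135 - 9*987) + 723535) = 1/((-135 - 8883) + 723535) = 1/(-9018 + 723535) = 1/714517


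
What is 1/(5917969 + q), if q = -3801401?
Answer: 1/2116568 ≈ 4.7246e-7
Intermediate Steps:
1/(5917969 + q) = 1/(5917969 - 3801401) = 1/2116568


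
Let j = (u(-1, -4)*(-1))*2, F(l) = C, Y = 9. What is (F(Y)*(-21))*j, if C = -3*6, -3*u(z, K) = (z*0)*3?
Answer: 0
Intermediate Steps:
u(z, K) = 0 (u(z, K) = -z*0*3/3 = -0*3 = -⅓*0 = 0)
C = -18
F(l) = -18
j = 0 (j = (0*(-1))*2 = 0*2 = 0)
(F(Y)*(-21))*j = -18*(-21)*0 = 378*0 = 0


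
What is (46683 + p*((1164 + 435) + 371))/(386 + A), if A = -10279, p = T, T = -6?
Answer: -34863/9893 ≈ -3.5240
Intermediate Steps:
p = -6
(46683 + p*((1164 + 435) + 371))/(386 + A) = (46683 - 6*((1164 + 435) + 371))/(386 - 10279) = (46683 - 6*(1599 + 371))/(-9893) = (46683 - 6*1970)*(-1/9893) = (46683 - 11820)*(-1/9893) = 34863*(-1/9893) = -34863/9893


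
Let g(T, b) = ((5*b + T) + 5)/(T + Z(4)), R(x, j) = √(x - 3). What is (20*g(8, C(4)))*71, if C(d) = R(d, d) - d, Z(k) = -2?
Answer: -1420/3 ≈ -473.33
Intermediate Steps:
R(x, j) = √(-3 + x)
C(d) = √(-3 + d) - d
g(T, b) = (5 + T + 5*b)/(-2 + T) (g(T, b) = ((5*b + T) + 5)/(T - 2) = ((T + 5*b) + 5)/(-2 + T) = (5 + T + 5*b)/(-2 + T))
(20*g(8, C(4)))*71 = (20*((5 + 8 + 5*(√(-3 + 4) - 1*4))/(-2 + 8)))*71 = (20*((5 + 8 + 5*(√1 - 4))/6))*71 = (20*((5 + 8 + 5*(1 - 4))/6))*71 = (20*((5 + 8 + 5*(-3))/6))*71 = (20*((5 + 8 - 15)/6))*71 = (20*((⅙)*(-2)))*71 = (20*(-⅓))*71 = -20/3*71 = -1420/3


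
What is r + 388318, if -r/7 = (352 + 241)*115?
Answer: -89047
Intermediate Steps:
r = -477365 (r = -7*(352 + 241)*115 = -4151*115 = -7*68195 = -477365)
r + 388318 = -477365 + 388318 = -89047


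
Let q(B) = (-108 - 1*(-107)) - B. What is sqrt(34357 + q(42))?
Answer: sqrt(34314) ≈ 185.24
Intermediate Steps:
q(B) = -1 - B (q(B) = (-108 + 107) - B = -1 - B)
sqrt(34357 + q(42)) = sqrt(34357 + (-1 - 1*42)) = sqrt(34357 + (-1 - 42)) = sqrt(34357 - 43) = sqrt(34314)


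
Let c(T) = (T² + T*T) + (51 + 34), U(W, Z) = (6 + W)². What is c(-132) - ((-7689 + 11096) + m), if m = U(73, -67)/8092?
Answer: 255102151/8092 ≈ 31525.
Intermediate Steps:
m = 6241/8092 (m = (6 + 73)²/8092 = 79²*(1/8092) = 6241*(1/8092) = 6241/8092 ≈ 0.77126)
c(T) = 85 + 2*T² (c(T) = (T² + T²) + 85 = 2*T² + 85 = 85 + 2*T²)
c(-132) - ((-7689 + 11096) + m) = (85 + 2*(-132)²) - ((-7689 + 11096) + 6241/8092) = (85 + 2*17424) - (3407 + 6241/8092) = (85 + 34848) - 1*27575685/8092 = 34933 - 27575685/8092 = 255102151/8092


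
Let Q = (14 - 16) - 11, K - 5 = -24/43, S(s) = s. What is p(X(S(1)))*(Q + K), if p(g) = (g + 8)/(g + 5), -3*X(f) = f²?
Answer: -4232/301 ≈ -14.060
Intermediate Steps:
X(f) = -f²/3
p(g) = (8 + g)/(5 + g)
K = 191/43 (K = 5 - 24/43 = 191/43 ≈ 4.4419)
Q = -13 (Q = -2 - 11 = -13)
p(X(S(1)))*(Q + K) = ((8 - ⅓*1²)/(5 - ⅓*1²))*(-13 + 191/43) = ((8 - ⅓*1)/(5 - ⅓*1))*(-368/43) = ((8 - ⅓)/(5 - ⅓))*(-368/43) = ((23/3)/(14/3))*(-368/43) = ((3/14)*(23/3))*(-368/43) = (23/14)*(-368/43) = -4232/301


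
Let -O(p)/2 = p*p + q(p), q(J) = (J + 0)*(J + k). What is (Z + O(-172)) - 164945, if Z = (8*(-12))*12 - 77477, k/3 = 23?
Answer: -338174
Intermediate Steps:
k = 69 (k = 3*23 = 69)
q(J) = J*(69 + J) (q(J) = (J + 0)*(J + 69) = J*(69 + J))
Z = -78629 (Z = -96*12 - 77477 = -1152 - 77477 = -78629)
O(p) = -2*p² - 2*p*(69 + p) (O(p) = -2*(p*p + p*(69 + p)) = -2*(p² + p*(69 + p)) = -2*p² - 2*p*(69 + p))
(Z + O(-172)) - 164945 = (-78629 + 2*(-172)*(-69 - 2*(-172))) - 164945 = (-78629 + 2*(-172)*(-69 + 344)) - 164945 = (-78629 + 2*(-172)*275) - 164945 = (-78629 - 94600) - 164945 = -173229 - 164945 = -338174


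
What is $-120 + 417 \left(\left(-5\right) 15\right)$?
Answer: $-31395$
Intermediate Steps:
$-120 + 417 \left(\left(-5\right) 15\right) = -120 + 417 \left(-75\right) = -120 - 31275 = -31395$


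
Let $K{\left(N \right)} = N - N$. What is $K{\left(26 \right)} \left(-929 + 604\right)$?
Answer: $0$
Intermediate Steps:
$K{\left(N \right)} = 0$
$K{\left(26 \right)} \left(-929 + 604\right) = 0 \left(-929 + 604\right) = 0 \left(-325\right) = 0$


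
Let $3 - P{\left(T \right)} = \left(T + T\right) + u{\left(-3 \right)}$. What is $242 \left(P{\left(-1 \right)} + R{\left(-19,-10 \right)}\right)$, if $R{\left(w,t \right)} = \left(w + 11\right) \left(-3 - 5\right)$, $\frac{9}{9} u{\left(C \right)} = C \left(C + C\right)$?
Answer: $12342$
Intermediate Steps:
$u{\left(C \right)} = 2 C^{2}$ ($u{\left(C \right)} = C \left(C + C\right) = C 2 C = 2 C^{2}$)
$R{\left(w,t \right)} = -88 - 8 w$ ($R{\left(w,t \right)} = \left(11 + w\right) \left(-8\right) = -88 - 8 w$)
$P{\left(T \right)} = -15 - 2 T$ ($P{\left(T \right)} = 3 - \left(\left(T + T\right) + 2 \left(-3\right)^{2}\right) = 3 - \left(2 T + 2 \cdot 9\right) = 3 - \left(2 T + 18\right) = 3 - \left(18 + 2 T\right) = -15 - 2 T$)
$242 \left(P{\left(-1 \right)} + R{\left(-19,-10 \right)}\right) = 242 \left(\left(-15 - -2\right) - -64\right) = 242 \left(\left(-15 + 2\right) + \left(-88 + 152\right)\right) = 242 \left(-13 + 64\right) = 242 \cdot 51 = 12342$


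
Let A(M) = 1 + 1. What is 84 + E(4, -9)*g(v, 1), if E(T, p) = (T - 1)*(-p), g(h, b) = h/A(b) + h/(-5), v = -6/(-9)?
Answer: 447/5 ≈ 89.400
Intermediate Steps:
v = ⅔ (v = -6*(-⅑) = ⅔ ≈ 0.66667)
A(M) = 2
g(h, b) = 3*h/10 (g(h, b) = h/2 + h/(-5) = h*(½) + h*(-⅕) = h/2 - h/5 = 3*h/10)
E(T, p) = -p*(-1 + T) (E(T, p) = (-1 + T)*(-p) = -p*(-1 + T))
84 + E(4, -9)*g(v, 1) = 84 + (-9*(1 - 1*4))*((3/10)*(⅔)) = 84 - 9*(1 - 4)*(⅕) = 84 - 9*(-3)*(⅕) = 84 + 27*(⅕) = 84 + 27/5 = 447/5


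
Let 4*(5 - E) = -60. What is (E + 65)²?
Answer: 7225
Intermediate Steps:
E = 20 (E = 5 - ¼*(-60) = 5 + 15 = 20)
(E + 65)² = (20 + 65)² = 85² = 7225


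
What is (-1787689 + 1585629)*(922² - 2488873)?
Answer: 331133705340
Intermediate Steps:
(-1787689 + 1585629)*(922² - 2488873) = -202060*(850084 - 2488873) = -202060*(-1638789) = 331133705340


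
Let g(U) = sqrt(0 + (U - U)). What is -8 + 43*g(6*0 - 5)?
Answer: -8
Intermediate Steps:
g(U) = 0 (g(U) = sqrt(0 + 0) = sqrt(0) = 0)
-8 + 43*g(6*0 - 5) = -8 + 43*0 = -8 + 0 = -8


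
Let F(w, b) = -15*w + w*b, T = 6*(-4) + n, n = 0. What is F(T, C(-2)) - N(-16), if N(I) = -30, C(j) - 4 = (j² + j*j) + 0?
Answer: 102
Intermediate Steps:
T = -24 (T = 6*(-4) + 0 = -24 + 0 = -24)
C(j) = 4 + 2*j² (C(j) = 4 + ((j² + j*j) + 0) = 4 + ((j² + j²) + 0) = 4 + (2*j² + 0) = 4 + 2*j²)
F(w, b) = -15*w + b*w
F(T, C(-2)) - N(-16) = -24*(-15 + (4 + 2*(-2)²)) - 1*(-30) = -24*(-15 + (4 + 2*4)) + 30 = -24*(-15 + (4 + 8)) + 30 = -24*(-15 + 12) + 30 = -24*(-3) + 30 = 72 + 30 = 102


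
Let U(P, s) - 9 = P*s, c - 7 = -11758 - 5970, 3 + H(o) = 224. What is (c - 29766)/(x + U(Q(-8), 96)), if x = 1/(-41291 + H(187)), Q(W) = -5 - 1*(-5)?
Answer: -1950291090/369629 ≈ -5276.3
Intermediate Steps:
H(o) = 221 (H(o) = -3 + 224 = 221)
Q(W) = 0 (Q(W) = -5 + 5 = 0)
c = -17721 (c = 7 + (-11758 - 5970) = 7 - 17728 = -17721)
x = -1/41070 (x = 1/(-41291 + 221) = 1/(-41070) = -1/41070 ≈ -2.4349e-5)
U(P, s) = 9 + P*s
(c - 29766)/(x + U(Q(-8), 96)) = (-17721 - 29766)/(-1/41070 + (9 + 0*96)) = -47487/(-1/41070 + (9 + 0)) = -47487/(-1/41070 + 9) = -47487/369629/41070 = -47487*41070/369629 = -1950291090/369629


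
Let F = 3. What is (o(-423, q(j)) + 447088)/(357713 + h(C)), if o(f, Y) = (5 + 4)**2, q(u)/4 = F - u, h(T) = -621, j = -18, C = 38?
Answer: 447169/357092 ≈ 1.2523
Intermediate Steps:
q(u) = 12 - 4*u (q(u) = 4*(3 - u) = 12 - 4*u)
o(f, Y) = 81 (o(f, Y) = 9**2 = 81)
(o(-423, q(j)) + 447088)/(357713 + h(C)) = (81 + 447088)/(357713 - 621) = 447169/357092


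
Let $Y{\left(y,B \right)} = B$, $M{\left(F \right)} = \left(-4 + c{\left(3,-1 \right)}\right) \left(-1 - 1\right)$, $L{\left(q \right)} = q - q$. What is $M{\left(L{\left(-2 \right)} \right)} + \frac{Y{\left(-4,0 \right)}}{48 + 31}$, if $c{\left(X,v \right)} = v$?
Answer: $10$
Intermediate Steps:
$L{\left(q \right)} = 0$
$M{\left(F \right)} = 10$ ($M{\left(F \right)} = \left(-4 - 1\right) \left(-1 - 1\right) = \left(-5\right) \left(-2\right) = 10$)
$M{\left(L{\left(-2 \right)} \right)} + \frac{Y{\left(-4,0 \right)}}{48 + 31} = 10 + \frac{1}{48 + 31} \cdot 0 = 10 + \frac{1}{79} \cdot 0 = 10 + 0 = 10$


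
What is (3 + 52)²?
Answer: 3025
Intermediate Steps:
(3 + 52)² = 55² = 3025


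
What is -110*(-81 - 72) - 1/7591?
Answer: 127756529/7591 ≈ 16830.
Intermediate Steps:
-110*(-81 - 72) - 1/7591 = -110*(-153) - 1*1/7591 = 16830 - 1/7591 = 127756529/7591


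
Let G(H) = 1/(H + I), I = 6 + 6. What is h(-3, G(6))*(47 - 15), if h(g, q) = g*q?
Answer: -16/3 ≈ -5.3333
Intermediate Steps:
I = 12
G(H) = 1/(12 + H) (G(H) = 1/(H + 12) = 1/(12 + H))
h(-3, G(6))*(47 - 15) = (-3/(12 + 6))*(47 - 15) = -3/18*32 = -3*1/18*32 = -1/6*32 = -16/3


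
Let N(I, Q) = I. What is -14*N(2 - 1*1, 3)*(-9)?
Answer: 126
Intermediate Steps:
-14*N(2 - 1*1, 3)*(-9) = -14*(2 - 1*1)*(-9) = -14*(2 - 1)*(-9) = -14*1*(-9) = -14*(-9) = 126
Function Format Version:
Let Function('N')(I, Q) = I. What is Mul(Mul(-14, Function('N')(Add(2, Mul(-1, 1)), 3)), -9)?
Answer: 126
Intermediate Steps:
Mul(Mul(-14, Function('N')(Add(2, Mul(-1, 1)), 3)), -9) = Mul(Mul(-14, Add(2, Mul(-1, 1))), -9) = Mul(Mul(-14, Add(2, -1)), -9) = Mul(Mul(-14, 1), -9) = Mul(-14, -9) = 126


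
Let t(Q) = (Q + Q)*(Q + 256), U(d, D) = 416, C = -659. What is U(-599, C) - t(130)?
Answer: -99944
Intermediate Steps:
t(Q) = 2*Q*(256 + Q) (t(Q) = (2*Q)*(256 + Q) = 2*Q*(256 + Q))
U(-599, C) - t(130) = 416 - 2*130*(256 + 130) = 416 - 2*130*386 = 416 - 1*100360 = 416 - 100360 = -99944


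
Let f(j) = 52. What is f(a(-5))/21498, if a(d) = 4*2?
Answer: 26/10749 ≈ 0.0024188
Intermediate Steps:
a(d) = 8
f(a(-5))/21498 = 52/21498 = 52*(1/21498) = 26/10749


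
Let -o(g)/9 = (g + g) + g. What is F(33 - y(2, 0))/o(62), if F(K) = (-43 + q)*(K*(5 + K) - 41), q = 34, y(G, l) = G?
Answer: 1075/186 ≈ 5.7796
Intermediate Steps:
o(g) = -27*g (o(g) = -9*((g + g) + g) = -9*(2*g + g) = -27*g)
F(K) = 369 - 9*K*(5 + K) (F(K) = (-43 + 34)*(K*(5 + K) - 41) = -9*(-41 + K*(5 + K)) = 369 - 9*K*(5 + K))
F(33 - y(2, 0))/o(62) = (369 - 45*(33 - 1*2) - 9*(33 - 1*2)²)/((-27*62)) = (369 - 45*(33 - 2) - 9*(33 - 2)²)/(-1674) = (369 - 45*31 - 9*31²)*(-1/1674) = (369 - 1395 - 9*961)*(-1/1674) = (369 - 1395 - 8649)*(-1/1674) = -9675*(-1/1674) = 1075/186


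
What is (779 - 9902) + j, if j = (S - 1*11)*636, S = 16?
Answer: -5943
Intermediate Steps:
j = 3180 (j = (16 - 1*11)*636 = (16 - 11)*636 = 5*636 = 3180)
(779 - 9902) + j = (779 - 9902) + 3180 = -9123 + 3180 = -5943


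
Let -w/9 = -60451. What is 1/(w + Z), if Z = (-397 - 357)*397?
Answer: 1/244721 ≈ 4.0863e-6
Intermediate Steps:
Z = -299338 (Z = -754*397 = -299338)
w = 544059 (w = -9*(-60451) = 544059)
1/(w + Z) = 1/(544059 - 299338) = 1/244721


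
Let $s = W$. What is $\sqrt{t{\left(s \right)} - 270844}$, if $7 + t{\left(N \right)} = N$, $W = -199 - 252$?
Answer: $i \sqrt{271302} \approx 520.87 i$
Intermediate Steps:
$W = -451$ ($W = -199 - 252 = -451$)
$s = -451$
$t{\left(N \right)} = -7 + N$
$\sqrt{t{\left(s \right)} - 270844} = \sqrt{\left(-7 - 451\right) - 270844} = \sqrt{-458 - 270844} = \sqrt{-271302} = i \sqrt{271302}$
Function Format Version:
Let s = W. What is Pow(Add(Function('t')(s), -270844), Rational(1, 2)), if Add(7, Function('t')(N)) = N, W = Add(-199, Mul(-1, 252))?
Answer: Mul(I, Pow(271302, Rational(1, 2))) ≈ Mul(520.87, I)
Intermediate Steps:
W = -451 (W = Add(-199, -252) = -451)
s = -451
Function('t')(N) = Add(-7, N)
Pow(Add(Function('t')(s), -270844), Rational(1, 2)) = Pow(Add(Add(-7, -451), -270844), Rational(1, 2)) = Pow(Add(-458, -270844), Rational(1, 2)) = Pow(-271302, Rational(1, 2)) = Mul(I, Pow(271302, Rational(1, 2)))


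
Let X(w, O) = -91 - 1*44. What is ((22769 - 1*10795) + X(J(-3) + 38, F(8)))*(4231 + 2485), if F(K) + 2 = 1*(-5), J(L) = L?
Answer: 79510724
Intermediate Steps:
F(K) = -7 (F(K) = -2 + 1*(-5) = -2 - 5 = -7)
X(w, O) = -135 (X(w, O) = -91 - 44 = -135)
((22769 - 1*10795) + X(J(-3) + 38, F(8)))*(4231 + 2485) = ((22769 - 1*10795) - 135)*(4231 + 2485) = ((22769 - 10795) - 135)*6716 = (11974 - 135)*6716 = 11839*6716 = 79510724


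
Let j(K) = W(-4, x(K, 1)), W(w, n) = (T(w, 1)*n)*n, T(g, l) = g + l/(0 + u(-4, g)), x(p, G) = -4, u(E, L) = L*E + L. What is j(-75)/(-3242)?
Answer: 94/4863 ≈ 0.019330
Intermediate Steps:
u(E, L) = L + E*L (u(E, L) = E*L + L = L + E*L)
T(g, l) = g - l/(3*g) (T(g, l) = g + l/(0 + g*(1 - 4)) = g + l/(0 + g*(-3)) = g + l/(0 - 3*g) = g + l/((-3*g)) = g + l*(-1/(3*g)) = g - l/(3*g))
W(w, n) = n**2*(w - 1/(3*w)) (W(w, n) = ((w - 1/3*1/w)*n)*n = ((w - 1/(3*w))*n)*n = (n*(w - 1/(3*w)))*n = n**2*(w - 1/(3*w)))
j(K) = -188/3 (j(K) = (-4)**2*(-1/3 + (-4)**2)/(-4) = 16*(-1/4)*(-1/3 + 16) = 16*(-1/4)*(47/3) = -188/3)
j(-75)/(-3242) = -188/3/(-3242) = -188/3*(-1/3242) = 94/4863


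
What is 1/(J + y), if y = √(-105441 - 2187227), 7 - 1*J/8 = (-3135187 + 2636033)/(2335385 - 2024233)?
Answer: 26031929223/868846376403293 - 756371618*I*√573167/868846376403293 ≈ 2.9961e-5 - 0.00065907*I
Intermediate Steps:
J = 1338609/19447 (J = 56 - 8*(-3135187 + 2636033)/(2335385 - 2024233) = 56 - (-3993232)/311152 = 56 - 8*(-249577/155576) = 56 + 249577/19447 = 1338609/19447 ≈ 68.834)
y = 2*I*√573167 (y = √(-2292668) = 2*I*√573167 ≈ 1514.2*I)
1/(J + y) = 1/(1338609/19447 + 2*I*√573167)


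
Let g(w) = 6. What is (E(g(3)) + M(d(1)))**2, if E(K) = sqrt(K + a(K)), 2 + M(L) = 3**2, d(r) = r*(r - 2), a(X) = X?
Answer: 61 + 28*sqrt(3) ≈ 109.50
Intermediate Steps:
d(r) = r*(-2 + r)
M(L) = 7 (M(L) = -2 + 3**2 = -2 + 9 = 7)
E(K) = sqrt(2)*sqrt(K) (E(K) = sqrt(K + K) = sqrt(2*K) = sqrt(2)*sqrt(K))
(E(g(3)) + M(d(1)))**2 = (sqrt(2)*sqrt(6) + 7)**2 = (2*sqrt(3) + 7)**2 = (7 + 2*sqrt(3))**2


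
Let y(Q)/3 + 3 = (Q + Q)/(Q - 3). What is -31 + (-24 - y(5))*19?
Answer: -601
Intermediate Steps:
y(Q) = -9 + 6*Q/(-3 + Q) (y(Q) = -9 + 3*((Q + Q)/(Q - 3)) = -9 + 3*((2*Q)/(-3 + Q)) = -9 + 3*(2*Q/(-3 + Q)) = -9 + 6*Q/(-3 + Q))
-31 + (-24 - y(5))*19 = -31 + (-24 - 3*(9 - 1*5)/(-3 + 5))*19 = -31 + (-24 - 3*(9 - 5)/2)*19 = -31 + (-24 - 3*4/2)*19 = -31 + (-24 - 1*6)*19 = -31 + (-24 - 6)*19 = -31 - 30*19 = -31 - 570 = -601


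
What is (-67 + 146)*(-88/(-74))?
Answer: 3476/37 ≈ 93.946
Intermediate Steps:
(-67 + 146)*(-88/(-74)) = 79*(-88*(-1/74)) = 79*(44/37) = 3476/37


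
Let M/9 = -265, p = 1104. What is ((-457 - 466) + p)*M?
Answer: -431685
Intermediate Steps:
M = -2385 (M = 9*(-265) = -2385)
((-457 - 466) + p)*M = ((-457 - 466) + 1104)*(-2385) = (-923 + 1104)*(-2385) = 181*(-2385) = -431685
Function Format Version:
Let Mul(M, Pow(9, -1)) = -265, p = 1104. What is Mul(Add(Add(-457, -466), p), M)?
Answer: -431685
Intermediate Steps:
M = -2385 (M = Mul(9, -265) = -2385)
Mul(Add(Add(-457, -466), p), M) = Mul(Add(Add(-457, -466), 1104), -2385) = Mul(Add(-923, 1104), -2385) = Mul(181, -2385) = -431685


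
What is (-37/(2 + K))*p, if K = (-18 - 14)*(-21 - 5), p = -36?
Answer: 222/139 ≈ 1.5971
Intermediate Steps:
K = 832 (K = -32*(-26) = 832)
(-37/(2 + K))*p = (-37/(2 + 832))*(-36) = (-37/834)*(-36) = ((1/834)*(-37))*(-36) = -37/834*(-36) = 222/139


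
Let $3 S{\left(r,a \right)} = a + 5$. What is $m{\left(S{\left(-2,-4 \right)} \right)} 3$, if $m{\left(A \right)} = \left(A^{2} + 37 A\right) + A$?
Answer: $\frac{115}{3} \approx 38.333$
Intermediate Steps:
$S{\left(r,a \right)} = \frac{5}{3} + \frac{a}{3}$ ($S{\left(r,a \right)} = \frac{a + 5}{3} = \frac{5 + a}{3} = \frac{5}{3} + \frac{a}{3}$)
$m{\left(A \right)} = A^{2} + 38 A$
$m{\left(S{\left(-2,-4 \right)} \right)} 3 = \left(\frac{5}{3} + \frac{1}{3} \left(-4\right)\right) \left(38 + \left(\frac{5}{3} + \frac{1}{3} \left(-4\right)\right)\right) 3 = \left(\frac{5}{3} - \frac{4}{3}\right) \left(38 + \left(\frac{5}{3} - \frac{4}{3}\right)\right) 3 = \frac{38 + \frac{1}{3}}{3} \cdot 3 = \frac{1}{3} \cdot \frac{115}{3} \cdot 3 = \frac{115}{9} \cdot 3 = \frac{115}{3}$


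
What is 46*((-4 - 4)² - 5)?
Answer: 2714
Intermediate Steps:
46*((-4 - 4)² - 5) = 46*((-8)² - 5) = 46*(64 - 5) = 46*59 = 2714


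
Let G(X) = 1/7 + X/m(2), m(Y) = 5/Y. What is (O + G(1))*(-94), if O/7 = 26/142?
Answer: -426196/2485 ≈ -171.51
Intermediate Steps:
O = 91/71 (O = 7*(26/142) = 7*(26*(1/142)) = 7*(13/71) = 91/71 ≈ 1.2817)
G(X) = 1/7 + 2*X/5 (G(X) = 1/7 + X/((5/2)) = 1*(1/7) + X/((5*(1/2))) = 1/7 + X/(5/2) = 1/7 + X*(2/5) = 1/7 + 2*X/5)
(O + G(1))*(-94) = (91/71 + (1/7 + (2/5)*1))*(-94) = (91/71 + (1/7 + 2/5))*(-94) = (91/71 + 19/35)*(-94) = (4534/2485)*(-94) = -426196/2485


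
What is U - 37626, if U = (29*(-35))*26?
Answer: -64016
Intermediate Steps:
U = -26390 (U = -1015*26 = -26390)
U - 37626 = -26390 - 37626 = -64016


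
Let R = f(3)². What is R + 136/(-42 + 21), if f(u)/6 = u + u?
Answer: 27080/21 ≈ 1289.5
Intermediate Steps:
f(u) = 12*u (f(u) = 6*(u + u) = 6*(2*u) = 12*u)
R = 1296 (R = (12*3)² = 36² = 1296)
R + 136/(-42 + 21) = 1296 + 136/(-42 + 21) = 1296 + 136/(-21) = 1296 - 1/21*136 = 1296 - 136/21 = 27080/21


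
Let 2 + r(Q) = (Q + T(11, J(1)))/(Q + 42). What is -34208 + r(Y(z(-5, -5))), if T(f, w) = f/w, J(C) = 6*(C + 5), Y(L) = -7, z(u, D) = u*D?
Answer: -43104841/1260 ≈ -34210.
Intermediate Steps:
z(u, D) = D*u
J(C) = 30 + 6*C (J(C) = 6*(5 + C) = 30 + 6*C)
r(Q) = -2 + (11/36 + Q)/(42 + Q) (r(Q) = -2 + (Q + 11/(30 + 6*1))/(Q + 42) = -2 + (Q + 11/(30 + 6))/(42 + Q) = -2 + (Q + 11/36)/(42 + Q) = -2 + (11/36 + Q)/(42 + Q))
-34208 + r(Y(z(-5, -5))) = -34208 + (-3013/36 - 1*(-7))/(42 - 7) = -34208 + (-3013/36 + 7)/35 = -34208 + (1/35)*(-2761/36) = -34208 - 2761/1260 = -43104841/1260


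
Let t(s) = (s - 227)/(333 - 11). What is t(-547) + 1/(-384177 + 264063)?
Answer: -46484279/19338354 ≈ -2.4037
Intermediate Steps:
t(s) = -227/322 + s/322 (t(s) = (-227 + s)/322 = (-227 + s)*(1/322) = -227/322 + s/322)
t(-547) + 1/(-384177 + 264063) = (-227/322 + (1/322)*(-547)) + 1/(-384177 + 264063) = (-227/322 - 547/322) + 1/(-120114) = -387/161 - 1/120114 = -46484279/19338354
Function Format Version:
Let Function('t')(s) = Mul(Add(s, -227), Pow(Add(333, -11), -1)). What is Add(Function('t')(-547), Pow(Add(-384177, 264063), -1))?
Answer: Rational(-46484279, 19338354) ≈ -2.4037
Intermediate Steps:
Function('t')(s) = Add(Rational(-227, 322), Mul(Rational(1, 322), s)) (Function('t')(s) = Mul(Add(-227, s), Pow(322, -1)) = Mul(Add(-227, s), Rational(1, 322)) = Add(Rational(-227, 322), Mul(Rational(1, 322), s)))
Add(Function('t')(-547), Pow(Add(-384177, 264063), -1)) = Add(Add(Rational(-227, 322), Mul(Rational(1, 322), -547)), Pow(Add(-384177, 264063), -1)) = Add(Add(Rational(-227, 322), Rational(-547, 322)), Pow(-120114, -1)) = Add(Rational(-387, 161), Rational(-1, 120114)) = Rational(-46484279, 19338354)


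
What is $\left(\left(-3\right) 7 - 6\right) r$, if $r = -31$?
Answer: $837$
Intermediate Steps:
$\left(\left(-3\right) 7 - 6\right) r = \left(\left(-3\right) 7 - 6\right) \left(-31\right) = \left(-21 - 6\right) \left(-31\right) = \left(-27\right) \left(-31\right) = 837$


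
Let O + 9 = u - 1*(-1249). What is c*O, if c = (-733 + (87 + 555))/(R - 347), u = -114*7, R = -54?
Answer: 40222/401 ≈ 100.30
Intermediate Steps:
u = -798
c = 91/401 (c = (-733 + (87 + 555))/(-54 - 347) = (-733 + 642)/(-401) = -91*(-1/401) = 91/401 ≈ 0.22693)
O = 442 (O = -9 + (-798 - 1*(-1249)) = -9 + (-798 + 1249) = -9 + 451 = 442)
c*O = (91/401)*442 = 40222/401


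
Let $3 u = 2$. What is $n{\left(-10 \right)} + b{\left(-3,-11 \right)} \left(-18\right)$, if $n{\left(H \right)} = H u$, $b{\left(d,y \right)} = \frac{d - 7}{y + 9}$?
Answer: $- \frac{290}{3} \approx -96.667$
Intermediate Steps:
$u = \frac{2}{3}$ ($u = \frac{1}{3} \cdot 2 = \frac{2}{3} \approx 0.66667$)
$b{\left(d,y \right)} = \frac{-7 + d}{9 + y}$
$n{\left(H \right)} = \frac{2 H}{3}$ ($n{\left(H \right)} = H \frac{2}{3} = \frac{2 H}{3}$)
$n{\left(-10 \right)} + b{\left(-3,-11 \right)} \left(-18\right) = \frac{2}{3} \left(-10\right) + \frac{-7 - 3}{9 - 11} \left(-18\right) = - \frac{20}{3} + \frac{1}{-2} \left(-10\right) \left(-18\right) = - \frac{20}{3} + \left(- \frac{1}{2}\right) \left(-10\right) \left(-18\right) = - \frac{20}{3} + 5 \left(-18\right) = - \frac{20}{3} - 90 = - \frac{290}{3}$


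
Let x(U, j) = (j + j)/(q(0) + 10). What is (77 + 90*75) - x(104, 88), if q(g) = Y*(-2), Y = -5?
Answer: 34091/5 ≈ 6818.2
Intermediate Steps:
q(g) = 10 (q(g) = -5*(-2) = 10)
x(U, j) = j/10 (x(U, j) = (j + j)/(10 + 10) = (2*j)/20 = (2*j)*(1/20) = j/10)
(77 + 90*75) - x(104, 88) = (77 + 90*75) - 88/10 = (77 + 6750) - 1*44/5 = 6827 - 44/5 = 34091/5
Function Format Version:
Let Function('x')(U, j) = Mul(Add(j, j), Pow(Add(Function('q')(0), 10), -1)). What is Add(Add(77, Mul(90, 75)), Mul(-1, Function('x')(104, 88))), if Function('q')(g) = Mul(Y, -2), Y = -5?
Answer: Rational(34091, 5) ≈ 6818.2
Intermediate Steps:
Function('q')(g) = 10 (Function('q')(g) = Mul(-5, -2) = 10)
Function('x')(U, j) = Mul(Rational(1, 10), j) (Function('x')(U, j) = Mul(Add(j, j), Pow(Add(10, 10), -1)) = Mul(Mul(2, j), Pow(20, -1)) = Mul(Mul(2, j), Rational(1, 20)) = Mul(Rational(1, 10), j))
Add(Add(77, Mul(90, 75)), Mul(-1, Function('x')(104, 88))) = Add(Add(77, Mul(90, 75)), Mul(-1, Mul(Rational(1, 10), 88))) = Add(Add(77, 6750), Mul(-1, Rational(44, 5))) = Add(6827, Rational(-44, 5)) = Rational(34091, 5)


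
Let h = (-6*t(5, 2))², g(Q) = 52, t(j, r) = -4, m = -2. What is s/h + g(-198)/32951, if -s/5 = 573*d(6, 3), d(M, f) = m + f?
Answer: -31458221/6326592 ≈ -4.9724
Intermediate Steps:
d(M, f) = -2 + f
h = 576 (h = (-6*(-4))² = 24² = 576)
s = -2865 (s = -2865*(-2 + 3) = -2865 ≈ -2865.0)
s/h + g(-198)/32951 = -2865/576 + 52/32951 = -2865*1/576 + 52*(1/32951) = -955/192 + 52/32951 = -31458221/6326592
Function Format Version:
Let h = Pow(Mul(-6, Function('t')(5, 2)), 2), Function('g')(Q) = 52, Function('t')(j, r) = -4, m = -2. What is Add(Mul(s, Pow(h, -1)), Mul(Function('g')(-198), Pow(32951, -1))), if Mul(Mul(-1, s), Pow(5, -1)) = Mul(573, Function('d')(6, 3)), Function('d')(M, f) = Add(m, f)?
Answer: Rational(-31458221, 6326592) ≈ -4.9724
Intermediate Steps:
Function('d')(M, f) = Add(-2, f)
h = 576 (h = Pow(Mul(-6, -4), 2) = Pow(24, 2) = 576)
s = -2865 (s = Mul(-5, Mul(573, Add(-2, 3))) = Mul(-5, Mul(573, 1)) = Mul(-5, 573) = -2865)
Add(Mul(s, Pow(h, -1)), Mul(Function('g')(-198), Pow(32951, -1))) = Add(Mul(-2865, Pow(576, -1)), Mul(52, Pow(32951, -1))) = Add(Mul(-2865, Rational(1, 576)), Mul(52, Rational(1, 32951))) = Add(Rational(-955, 192), Rational(52, 32951)) = Rational(-31458221, 6326592)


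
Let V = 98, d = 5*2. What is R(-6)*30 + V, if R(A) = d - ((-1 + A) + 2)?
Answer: 548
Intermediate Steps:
d = 10
R(A) = 9 - A (R(A) = 10 - ((-1 + A) + 2) = 10 - (1 + A) = 10 + (-1 - A) = 9 - A)
R(-6)*30 + V = (9 - 1*(-6))*30 + 98 = (9 + 6)*30 + 98 = 15*30 + 98 = 450 + 98 = 548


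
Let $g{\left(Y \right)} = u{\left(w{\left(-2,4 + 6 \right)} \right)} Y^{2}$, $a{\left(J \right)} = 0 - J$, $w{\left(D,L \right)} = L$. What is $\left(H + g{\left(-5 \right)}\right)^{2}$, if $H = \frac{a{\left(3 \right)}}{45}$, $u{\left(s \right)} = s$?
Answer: $\frac{14055001}{225} \approx 62467.0$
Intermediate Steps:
$a{\left(J \right)} = - J$
$g{\left(Y \right)} = 10 Y^{2}$ ($g{\left(Y \right)} = \left(4 + 6\right) Y^{2} = 10 Y^{2}$)
$H = - \frac{1}{15}$ ($H = \frac{\left(-1\right) 3}{45} = \left(-3\right) \frac{1}{45} = - \frac{1}{15} \approx -0.066667$)
$\left(H + g{\left(-5 \right)}\right)^{2} = \left(- \frac{1}{15} + 10 \left(-5\right)^{2}\right)^{2} = \left(- \frac{1}{15} + 10 \cdot 25\right)^{2} = \left(- \frac{1}{15} + 250\right)^{2} = \left(\frac{3749}{15}\right)^{2} = \frac{14055001}{225}$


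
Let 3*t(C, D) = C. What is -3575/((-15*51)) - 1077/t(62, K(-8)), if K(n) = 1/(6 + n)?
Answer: -450013/9486 ≈ -47.440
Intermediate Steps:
t(C, D) = C/3
-3575/((-15*51)) - 1077/t(62, K(-8)) = -3575/((-15*51)) - 1077/((⅓)*62) = -3575/(-765) - 1077/62/3 = -3575*(-1/765) - 1077*3/62 = 715/153 - 3231/62 = -450013/9486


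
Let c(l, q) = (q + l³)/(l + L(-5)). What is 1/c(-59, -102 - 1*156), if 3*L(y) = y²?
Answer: 8/32469 ≈ 0.00024639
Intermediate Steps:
L(y) = y²/3
c(l, q) = (q + l³)/(25/3 + l) (c(l, q) = (q + l³)/(l + (⅓)*(-5)²) = (q + l³)/(l + (⅓)*25) = (q + l³)/(l + 25/3) = (q + l³)/(25/3 + l))
1/c(-59, -102 - 1*156) = 1/(3*((-102 - 1*156) + (-59)³)/(25 + 3*(-59))) = 1/(3*((-102 - 156) - 205379)/(25 - 177)) = 1/(3*(-258 - 205379)/(-152)) = 1/(3*(-1/152)*(-205637)) = 1/(32469/8) = 8/32469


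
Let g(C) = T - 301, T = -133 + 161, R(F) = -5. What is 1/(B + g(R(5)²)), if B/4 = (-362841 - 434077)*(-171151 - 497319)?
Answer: 1/2130863101567 ≈ 4.6929e-13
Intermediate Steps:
T = 28
g(C) = -273 (g(C) = 28 - 301 = -273)
B = 2130863101840 (B = 4*((-362841 - 434077)*(-171151 - 497319)) = 4*(-796918*(-668470)) = 4*532715775460 = 2130863101840)
1/(B + g(R(5)²)) = 1/(2130863101840 - 273) = 1/2130863101567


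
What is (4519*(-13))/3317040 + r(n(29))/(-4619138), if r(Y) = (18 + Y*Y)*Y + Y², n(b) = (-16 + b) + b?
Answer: -909121627/26508417840 ≈ -0.034296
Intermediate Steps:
n(b) = -16 + 2*b
r(Y) = Y² + Y*(18 + Y²) (r(Y) = (18 + Y²)*Y + Y² = Y*(18 + Y²) + Y² = Y² + Y*(18 + Y²))
(4519*(-13))/3317040 + r(n(29))/(-4619138) = (4519*(-13))/3317040 + ((-16 + 2*29)*(18 + (-16 + 2*29) + (-16 + 2*29)²))/(-4619138) = -58747*1/3317040 + ((-16 + 58)*(18 + (-16 + 58) + (-16 + 58)²))*(-1/4619138) = -58747/3317040 + (42*(18 + 42 + 42²))*(-1/4619138) = -58747/3317040 + (42*(18 + 42 + 1764))*(-1/4619138) = -58747/3317040 + (42*1824)*(-1/4619138) = -58747/3317040 + 76608*(-1/4619138) = -58747/3317040 - 38304/2309569 = -909121627/26508417840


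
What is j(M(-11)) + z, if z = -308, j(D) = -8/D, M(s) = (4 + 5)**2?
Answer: -24956/81 ≈ -308.10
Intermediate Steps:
M(s) = 81 (M(s) = 9**2 = 81)
j(M(-11)) + z = -8/81 - 308 = -24956/81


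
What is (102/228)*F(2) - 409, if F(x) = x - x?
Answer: -409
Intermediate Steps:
F(x) = 0
(102/228)*F(2) - 409 = (102/228)*0 - 409 = (102*(1/228))*0 - 409 = (17/38)*0 - 409 = 0 - 409 = -409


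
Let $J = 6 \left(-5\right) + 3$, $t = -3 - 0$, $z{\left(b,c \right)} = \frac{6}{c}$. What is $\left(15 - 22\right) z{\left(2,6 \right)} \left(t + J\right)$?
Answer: $210$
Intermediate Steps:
$t = -3$ ($t = -3 + 0 = -3$)
$J = -27$ ($J = -30 + 3 = -27$)
$\left(15 - 22\right) z{\left(2,6 \right)} \left(t + J\right) = \left(15 - 22\right) \frac{6}{6} \left(-3 - 27\right) = - 7 \cdot 6 \cdot \frac{1}{6} \left(-30\right) = - 7 \cdot 1 \left(-30\right) = \left(-7\right) \left(-30\right) = 210$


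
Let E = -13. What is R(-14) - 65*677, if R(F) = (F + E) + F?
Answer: -44046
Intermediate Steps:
R(F) = -13 + 2*F (R(F) = (F - 13) + F = (-13 + F) + F = -13 + 2*F)
R(-14) - 65*677 = (-13 + 2*(-14)) - 65*677 = (-13 - 28) - 44005 = -41 - 44005 = -44046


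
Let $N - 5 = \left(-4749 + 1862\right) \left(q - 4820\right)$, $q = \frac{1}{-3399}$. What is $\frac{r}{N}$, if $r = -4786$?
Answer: $- \frac{8133807}{23649130271} \approx -0.00034394$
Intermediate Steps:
$q = - \frac{1}{3399} \approx -0.0002942$
$N = \frac{47298260542}{3399}$ ($N = 5 + \left(-4749 + 1862\right) \left(- \frac{1}{3399} - 4820\right) = 5 - - \frac{47298243547}{3399} = 5 + \frac{47298243547}{3399} = \frac{47298260542}{3399} \approx 1.3915 \cdot 10^{7}$)
$\frac{r}{N} = - \frac{4786}{\frac{47298260542}{3399}} = \left(-4786\right) \frac{3399}{47298260542} = - \frac{8133807}{23649130271}$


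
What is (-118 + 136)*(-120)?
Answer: -2160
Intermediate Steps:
(-118 + 136)*(-120) = 18*(-120) = -2160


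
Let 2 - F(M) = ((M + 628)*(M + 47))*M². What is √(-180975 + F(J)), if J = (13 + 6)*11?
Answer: I*√9359796205 ≈ 96746.0*I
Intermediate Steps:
J = 209 (J = 19*11 = 209)
F(M) = 2 - M²*(47 + M)*(628 + M) (F(M) = 2 - (M + 628)*(M + 47)*M² = 2 - (628 + M)*(47 + M)*M² = 2 - (47 + M)*(628 + M)*M² = 2 - M²*(47 + M)*(628 + M))
√(-180975 + F(J)) = √(-180975 + (2 - 1*209⁴ - 29516*209² - 675*209³)) = √(-180975 + (2 - 1*1908029761 - 29516*43681 - 675*9129329)) = √(-180975 + (2 - 1908029761 - 1289288396 - 6162297075)) = √(-180975 - 9359615230) = √(-9359796205) = I*√9359796205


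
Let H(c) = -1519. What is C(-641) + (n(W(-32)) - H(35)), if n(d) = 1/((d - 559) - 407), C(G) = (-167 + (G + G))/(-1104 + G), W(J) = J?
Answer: 2646798047/1741510 ≈ 1519.8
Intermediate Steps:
C(G) = (-167 + 2*G)/(-1104 + G)
n(d) = 1/(-966 + d) (n(d) = 1/((-559 + d) - 407) = 1/(-966 + d))
C(-641) + (n(W(-32)) - H(35)) = (-167 + 2*(-641))/(-1104 - 641) + (1/(-966 - 32) - 1*(-1519)) = (-167 - 1282)/(-1745) + (1/(-998) + 1519) = -1/1745*(-1449) + (-1/998 + 1519) = 1449/1745 + 1515961/998 = 2646798047/1741510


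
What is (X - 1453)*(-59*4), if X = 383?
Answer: 252520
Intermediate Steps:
(X - 1453)*(-59*4) = (383 - 1453)*(-59*4) = -1070*(-236) = 252520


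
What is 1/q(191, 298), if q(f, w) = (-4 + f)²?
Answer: 1/34969 ≈ 2.8597e-5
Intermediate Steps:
1/q(191, 298) = 1/((-4 + 191)²) = 1/(187²) = 1/34969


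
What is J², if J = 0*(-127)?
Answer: 0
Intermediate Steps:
J = 0
J² = 0² = 0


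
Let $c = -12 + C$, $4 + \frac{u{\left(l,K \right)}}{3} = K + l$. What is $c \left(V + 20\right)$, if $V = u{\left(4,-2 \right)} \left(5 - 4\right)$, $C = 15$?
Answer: $42$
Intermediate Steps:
$u{\left(l,K \right)} = -12 + 3 K + 3 l$ ($u{\left(l,K \right)} = -12 + 3 \left(K + l\right) = -12 + \left(3 K + 3 l\right) = -12 + 3 K + 3 l$)
$c = 3$ ($c = -12 + 15 = 3$)
$V = -6$ ($V = \left(-12 + 3 \left(-2\right) + 3 \cdot 4\right) \left(5 - 4\right) = \left(-12 - 6 + 12\right) 1 = \left(-6\right) 1 = -6$)
$c \left(V + 20\right) = 3 \left(-6 + 20\right) = 3 \cdot 14 = 42$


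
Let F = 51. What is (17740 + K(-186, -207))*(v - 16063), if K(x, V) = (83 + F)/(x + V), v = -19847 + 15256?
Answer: -143993202644/393 ≈ -3.6639e+8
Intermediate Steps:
v = -4591
K(x, V) = 134/(V + x) (K(x, V) = (83 + 51)/(x + V) = 134/(V + x))
(17740 + K(-186, -207))*(v - 16063) = (17740 + 134/(-207 - 186))*(-4591 - 16063) = (17740 + 134/(-393))*(-20654) = (17740 + 134*(-1/393))*(-20654) = (17740 - 134/393)*(-20654) = (6971686/393)*(-20654) = -143993202644/393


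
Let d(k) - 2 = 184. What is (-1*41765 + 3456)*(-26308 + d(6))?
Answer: 1000707698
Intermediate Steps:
d(k) = 186 (d(k) = 2 + 184 = 186)
(-1*41765 + 3456)*(-26308 + d(6)) = (-1*41765 + 3456)*(-26308 + 186) = (-41765 + 3456)*(-26122) = -38309*(-26122) = 1000707698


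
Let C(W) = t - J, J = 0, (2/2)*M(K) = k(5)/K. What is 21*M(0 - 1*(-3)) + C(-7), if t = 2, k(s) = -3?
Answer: -19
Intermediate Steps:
M(K) = -3/K
C(W) = 2 (C(W) = 2 - 1*0 = 2 + 0 = 2)
21*M(0 - 1*(-3)) + C(-7) = 21*(-3/(0 - 1*(-3))) + 2 = 21*(-3/(0 + 3)) + 2 = 21*(-3/3) + 2 = 21*(-3*⅓) + 2 = 21*(-1) + 2 = -21 + 2 = -19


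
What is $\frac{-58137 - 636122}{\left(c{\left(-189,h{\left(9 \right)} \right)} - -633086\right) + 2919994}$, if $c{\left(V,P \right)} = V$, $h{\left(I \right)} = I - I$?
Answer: $- \frac{694259}{3552891} \approx -0.19541$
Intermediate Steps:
$h{\left(I \right)} = 0$
$\frac{-58137 - 636122}{\left(c{\left(-189,h{\left(9 \right)} \right)} - -633086\right) + 2919994} = \frac{-58137 - 636122}{\left(-189 - -633086\right) + 2919994} = - \frac{694259}{\left(-189 + 633086\right) + 2919994} = - \frac{694259}{632897 + 2919994} = - \frac{694259}{3552891}$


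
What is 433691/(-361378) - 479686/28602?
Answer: -92876198645/5168066778 ≈ -17.971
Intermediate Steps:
433691/(-361378) - 479686/28602 = 433691*(-1/361378) - 479686*1/28602 = -433691/361378 - 239843/14301 = -92876198645/5168066778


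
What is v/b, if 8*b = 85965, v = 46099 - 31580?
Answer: 116152/85965 ≈ 1.3512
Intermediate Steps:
v = 14519
b = 85965/8 (b = (⅛)*85965 = 85965/8 ≈ 10746.)
v/b = 14519/(85965/8) = 14519*(8/85965) = 116152/85965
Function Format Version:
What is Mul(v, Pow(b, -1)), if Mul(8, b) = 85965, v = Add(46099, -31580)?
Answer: Rational(116152, 85965) ≈ 1.3512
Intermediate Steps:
v = 14519
b = Rational(85965, 8) (b = Mul(Rational(1, 8), 85965) = Rational(85965, 8) ≈ 10746.)
Mul(v, Pow(b, -1)) = Mul(14519, Pow(Rational(85965, 8), -1)) = Mul(14519, Rational(8, 85965)) = Rational(116152, 85965)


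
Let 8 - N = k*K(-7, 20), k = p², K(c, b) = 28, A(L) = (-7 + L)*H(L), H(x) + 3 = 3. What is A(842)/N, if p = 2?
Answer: 0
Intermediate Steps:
H(x) = 0 (H(x) = -3 + 3 = 0)
A(L) = 0 (A(L) = (-7 + L)*0 = 0)
k = 4 (k = 2² = 4)
N = -104 (N = 8 - 4*28 = 8 - 1*112 = 8 - 112 = -104)
A(842)/N = 0/(-104) = 0*(-1/104) = 0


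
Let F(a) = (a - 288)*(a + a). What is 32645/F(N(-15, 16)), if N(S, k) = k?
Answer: -32645/8704 ≈ -3.7506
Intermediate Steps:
F(a) = 2*a*(-288 + a) (F(a) = (-288 + a)*(2*a) = 2*a*(-288 + a))
32645/F(N(-15, 16)) = 32645/((2*16*(-288 + 16))) = 32645/((2*16*(-272))) = 32645/(-8704) = 32645*(-1/8704) = -32645/8704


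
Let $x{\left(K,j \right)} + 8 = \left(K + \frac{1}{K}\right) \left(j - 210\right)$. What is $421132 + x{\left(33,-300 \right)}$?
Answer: $\frac{4447064}{11} \approx 4.0428 \cdot 10^{5}$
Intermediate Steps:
$x{\left(K,j \right)} = -8 + \left(-210 + j\right) \left(K + \frac{1}{K}\right)$ ($x{\left(K,j \right)} = -8 + \left(K + \frac{1}{K}\right) \left(j - 210\right) = -8 + \left(K + \frac{1}{K}\right) \left(-210 + j\right) = -8 + \left(-210 + j\right) \left(K + \frac{1}{K}\right)$)
$421132 + x{\left(33,-300 \right)} = 421132 + \frac{-210 - 300 - 33 \left(8 + 210 \cdot 33 - 33 \left(-300\right)\right)}{33} = 421132 + \frac{-210 - 300 - 33 \left(8 + 6930 + 9900\right)}{33} = 421132 + \frac{-210 - 300 - 33 \cdot 16838}{33} = 421132 + \frac{-210 - 300 - 555654}{33} = 421132 + \frac{1}{33} \left(-556164\right) = 421132 - \frac{185388}{11} = \frac{4447064}{11}$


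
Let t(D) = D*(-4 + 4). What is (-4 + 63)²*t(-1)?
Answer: 0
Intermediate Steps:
t(D) = 0 (t(D) = D*0 = 0)
(-4 + 63)²*t(-1) = (-4 + 63)²*0 = 59²*0 = 3481*0 = 0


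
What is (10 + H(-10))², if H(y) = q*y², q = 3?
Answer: 96100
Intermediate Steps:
H(y) = 3*y²
(10 + H(-10))² = (10 + 3*(-10)²)² = (10 + 3*100)² = (10 + 300)² = 310² = 96100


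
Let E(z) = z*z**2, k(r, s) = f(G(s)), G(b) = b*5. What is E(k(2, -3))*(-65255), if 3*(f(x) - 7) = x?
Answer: -522040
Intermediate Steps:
G(b) = 5*b
f(x) = 7 + x/3
k(r, s) = 7 + 5*s/3 (k(r, s) = 7 + (5*s)/3 = 7 + 5*s/3)
E(z) = z**3
E(k(2, -3))*(-65255) = (7 + (5/3)*(-3))**3*(-65255) = (7 - 5)**3*(-65255) = 2**3*(-65255) = 8*(-65255) = -522040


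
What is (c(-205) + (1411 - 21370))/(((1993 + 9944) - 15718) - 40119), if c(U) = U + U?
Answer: 20369/43900 ≈ 0.46399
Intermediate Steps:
c(U) = 2*U
(c(-205) + (1411 - 21370))/(((1993 + 9944) - 15718) - 40119) = (2*(-205) + (1411 - 21370))/(((1993 + 9944) - 15718) - 40119) = (-410 - 19959)/((11937 - 15718) - 40119) = -20369/(-3781 - 40119) = -20369/(-43900) = -20369*(-1/43900) = 20369/43900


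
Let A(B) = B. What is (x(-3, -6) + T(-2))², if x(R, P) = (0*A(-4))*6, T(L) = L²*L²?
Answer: 256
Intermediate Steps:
T(L) = L⁴
x(R, P) = 0 (x(R, P) = (0*(-4))*6 = 0*6 = 0)
(x(-3, -6) + T(-2))² = (0 + (-2)⁴)² = (0 + 16)² = 16² = 256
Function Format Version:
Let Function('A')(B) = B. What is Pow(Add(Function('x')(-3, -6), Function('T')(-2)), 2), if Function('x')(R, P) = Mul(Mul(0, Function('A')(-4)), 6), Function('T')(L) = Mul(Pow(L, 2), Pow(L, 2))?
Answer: 256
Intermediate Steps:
Function('T')(L) = Pow(L, 4)
Function('x')(R, P) = 0 (Function('x')(R, P) = Mul(Mul(0, -4), 6) = Mul(0, 6) = 0)
Pow(Add(Function('x')(-3, -6), Function('T')(-2)), 2) = Pow(Add(0, Pow(-2, 4)), 2) = Pow(Add(0, 16), 2) = Pow(16, 2) = 256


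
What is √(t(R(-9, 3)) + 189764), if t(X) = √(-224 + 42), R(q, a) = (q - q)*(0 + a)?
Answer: √(189764 + I*√182) ≈ 435.62 + 0.015*I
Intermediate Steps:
R(q, a) = 0 (R(q, a) = 0*a = 0)
t(X) = I*√182 (t(X) = √(-182) = I*√182)
√(t(R(-9, 3)) + 189764) = √(I*√182 + 189764) = √(189764 + I*√182)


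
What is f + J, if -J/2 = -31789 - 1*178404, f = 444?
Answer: 420830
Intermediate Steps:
J = 420386 (J = -2*(-31789 - 1*178404) = -2*(-31789 - 178404) = -2*(-210193) = 420386)
f + J = 444 + 420386 = 420830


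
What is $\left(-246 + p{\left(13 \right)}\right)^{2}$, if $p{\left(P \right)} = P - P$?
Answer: $60516$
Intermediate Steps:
$p{\left(P \right)} = 0$
$\left(-246 + p{\left(13 \right)}\right)^{2} = \left(-246 + 0\right)^{2} = \left(-246\right)^{2} = 60516$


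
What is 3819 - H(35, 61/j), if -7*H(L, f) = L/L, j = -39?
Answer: 26734/7 ≈ 3819.1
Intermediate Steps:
H(L, f) = -⅐ (H(L, f) = -L/(7*L) = -⅐*1 = -⅐)
3819 - H(35, 61/j) = 3819 - 1*(-⅐) = 3819 + ⅐ = 26734/7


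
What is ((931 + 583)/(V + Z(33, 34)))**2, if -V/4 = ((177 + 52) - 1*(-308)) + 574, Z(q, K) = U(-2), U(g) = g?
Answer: 573049/4941729 ≈ 0.11596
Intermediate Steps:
Z(q, K) = -2
V = -4444 (V = -4*(((177 + 52) - 1*(-308)) + 574) = -4*((229 + 308) + 574) = -4*(537 + 574) = -4*1111 = -4444)
((931 + 583)/(V + Z(33, 34)))**2 = ((931 + 583)/(-4444 - 2))**2 = (1514/(-4446))**2 = (1514*(-1/4446))**2 = (-757/2223)**2 = 573049/4941729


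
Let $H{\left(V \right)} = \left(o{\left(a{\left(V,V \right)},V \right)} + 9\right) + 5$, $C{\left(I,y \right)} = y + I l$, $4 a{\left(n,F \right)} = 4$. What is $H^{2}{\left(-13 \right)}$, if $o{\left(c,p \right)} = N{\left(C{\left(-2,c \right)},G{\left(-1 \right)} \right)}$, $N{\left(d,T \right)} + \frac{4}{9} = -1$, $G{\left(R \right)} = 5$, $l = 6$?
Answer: $\frac{12769}{81} \approx 157.64$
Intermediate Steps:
$a{\left(n,F \right)} = 1$ ($a{\left(n,F \right)} = \frac{1}{4} \cdot 4 = 1$)
$C{\left(I,y \right)} = y + 6 I$ ($C{\left(I,y \right)} = y + I 6 = y + 6 I$)
$N{\left(d,T \right)} = - \frac{13}{9}$ ($N{\left(d,T \right)} = - \frac{4}{9} - 1 = - \frac{13}{9}$)
$o{\left(c,p \right)} = - \frac{13}{9}$
$H{\left(V \right)} = \frac{113}{9}$ ($H{\left(V \right)} = \left(- \frac{13}{9} + 9\right) + 5 = \frac{68}{9} + 5 = \frac{113}{9}$)
$H^{2}{\left(-13 \right)} = \left(\frac{113}{9}\right)^{2} = \frac{12769}{81}$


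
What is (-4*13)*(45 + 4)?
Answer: -2548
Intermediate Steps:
(-4*13)*(45 + 4) = -52*49 = -2548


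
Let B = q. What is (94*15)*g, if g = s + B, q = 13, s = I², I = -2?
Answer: 23970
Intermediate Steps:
s = 4 (s = (-2)² = 4)
B = 13
g = 17 (g = 4 + 13 = 17)
(94*15)*g = (94*15)*17 = 1410*17 = 23970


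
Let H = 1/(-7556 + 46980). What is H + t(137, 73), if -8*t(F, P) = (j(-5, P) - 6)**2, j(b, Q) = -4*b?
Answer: -965887/39424 ≈ -24.500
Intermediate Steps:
t(F, P) = -49/2 (t(F, P) = -(-4*(-5) - 6)**2/8 = -(20 - 6)**2/8 = -1/8*14**2 = -1/8*196 = -49/2)
H = 1/39424 ≈ 2.5365e-5
H + t(137, 73) = 1/39424 - 49/2 = -965887/39424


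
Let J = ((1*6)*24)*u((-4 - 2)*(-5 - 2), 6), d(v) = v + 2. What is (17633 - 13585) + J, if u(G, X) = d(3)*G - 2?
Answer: 34000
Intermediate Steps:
d(v) = 2 + v
u(G, X) = -2 + 5*G (u(G, X) = (2 + 3)*G - 2 = 5*G - 2 = -2 + 5*G)
J = 29952 (J = ((1*6)*24)*(-2 + 5*((-4 - 2)*(-5 - 2))) = (6*24)*(-2 + 5*(-6*(-7))) = 144*(-2 + 5*42) = 144*(-2 + 210) = 144*208 = 29952)
(17633 - 13585) + J = (17633 - 13585) + 29952 = 4048 + 29952 = 34000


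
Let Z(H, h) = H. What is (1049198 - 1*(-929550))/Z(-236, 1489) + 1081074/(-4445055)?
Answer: -732991568717/87419415 ≈ -8384.8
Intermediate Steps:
(1049198 - 1*(-929550))/Z(-236, 1489) + 1081074/(-4445055) = (1049198 - 1*(-929550))/(-236) + 1081074/(-4445055) = (1049198 + 929550)*(-1/236) + 1081074*(-1/4445055) = 1978748*(-1/236) - 360358/1481685 = -494687/59 - 360358/1481685 = -732991568717/87419415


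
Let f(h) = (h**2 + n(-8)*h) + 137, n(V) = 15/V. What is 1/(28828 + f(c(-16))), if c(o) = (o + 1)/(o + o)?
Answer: 1024/29659485 ≈ 3.4525e-5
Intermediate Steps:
c(o) = (1 + o)/(2*o) (c(o) = (1 + o)/((2*o)) = (1 + o)*(1/(2*o)) = (1 + o)/(2*o))
f(h) = 137 + h**2 - 15*h/8 (f(h) = (h**2 + (15/(-8))*h) + 137 = (h**2 + (15*(-1/8))*h) + 137 = (h**2 - 15*h/8) + 137 = 137 + h**2 - 15*h/8)
1/(28828 + f(c(-16))) = 1/(28828 + (137 + ((1/2)*(1 - 16)/(-16))**2 - 15*(1 - 16)/(16*(-16)))) = 1/(28828 + (137 + ((1/2)*(-1/16)*(-15))**2 - 15*(-1)*(-15)/(16*16))) = 1/(28828 + (137 + (15/32)**2 - 15/8*15/32)) = 1/(28828 + (137 + 225/1024 - 225/256)) = 1/(28828 + 139613/1024) = 1/(29659485/1024) = 1024/29659485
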